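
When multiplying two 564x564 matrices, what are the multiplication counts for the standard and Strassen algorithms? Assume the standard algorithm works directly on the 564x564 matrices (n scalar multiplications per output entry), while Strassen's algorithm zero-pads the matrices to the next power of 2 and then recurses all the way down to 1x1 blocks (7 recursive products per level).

Matrix multiplication for 564x564 matrices:

Strassen's algorithm requires power-of-2 dimensions. Pad 564x564 to 1024x1024 (next power of 2).

Standard algorithm: 564^3 = 179406144 multiplications
Strassen's algorithm: 7^(log2(1024)) = 7^10 = 282475249 multiplications
Difference: 179406144 - 282475249 = -103069105 (Strassen uses MORE here due to padding overhead — for small or just-over-power-of-2 n, padding can outweigh the per-level savings)

Standard: 179406144 multiplications (564^3). Strassen: 282475249 multiplications (7^10, after padding to 1024x1024). Strassen reduces 8 recursive multiplications to 7 at each level.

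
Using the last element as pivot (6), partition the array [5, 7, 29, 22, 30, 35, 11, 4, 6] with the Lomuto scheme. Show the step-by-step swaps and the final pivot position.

Lomuto partition with pivot = 6:

Initial array: [5, 7, 29, 22, 30, 35, 11, 4, 6]

arr[0]=5 <= 6: swap with position 0, array becomes [5, 7, 29, 22, 30, 35, 11, 4, 6]
arr[1]=7 > 6: no swap
arr[2]=29 > 6: no swap
arr[3]=22 > 6: no swap
arr[4]=30 > 6: no swap
arr[5]=35 > 6: no swap
arr[6]=11 > 6: no swap
arr[7]=4 <= 6: swap with position 1, array becomes [5, 4, 29, 22, 30, 35, 11, 7, 6]

Place pivot at position 2: [5, 4, 6, 22, 30, 35, 11, 7, 29]
Pivot position: 2

After partitioning with pivot 6, the array becomes [5, 4, 6, 22, 30, 35, 11, 7, 29]. The pivot is placed at index 2. All elements to the left of the pivot are <= 6, and all elements to the right are > 6.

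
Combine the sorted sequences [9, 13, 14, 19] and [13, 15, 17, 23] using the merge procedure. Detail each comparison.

Merging process:

Compare 9 vs 13: take 9 from left. Merged: [9]
Compare 13 vs 13: take 13 from left. Merged: [9, 13]
Compare 14 vs 13: take 13 from right. Merged: [9, 13, 13]
Compare 14 vs 15: take 14 from left. Merged: [9, 13, 13, 14]
Compare 19 vs 15: take 15 from right. Merged: [9, 13, 13, 14, 15]
Compare 19 vs 17: take 17 from right. Merged: [9, 13, 13, 14, 15, 17]
Compare 19 vs 23: take 19 from left. Merged: [9, 13, 13, 14, 15, 17, 19]
Append remaining from right: [23]. Merged: [9, 13, 13, 14, 15, 17, 19, 23]

Final merged array: [9, 13, 13, 14, 15, 17, 19, 23]
Total comparisons: 7

The merged array is [9, 13, 13, 14, 15, 17, 19, 23], requiring 7 comparisons. The merge step runs in O(n) time where n is the total number of elements.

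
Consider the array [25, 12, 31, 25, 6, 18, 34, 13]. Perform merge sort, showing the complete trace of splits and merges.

Merge sort trace:

Split: [25, 12, 31, 25, 6, 18, 34, 13] -> [25, 12, 31, 25] and [6, 18, 34, 13]
  Split: [25, 12, 31, 25] -> [25, 12] and [31, 25]
    Split: [25, 12] -> [25] and [12]
    Merge: [25] + [12] -> [12, 25]
    Split: [31, 25] -> [31] and [25]
    Merge: [31] + [25] -> [25, 31]
  Merge: [12, 25] + [25, 31] -> [12, 25, 25, 31]
  Split: [6, 18, 34, 13] -> [6, 18] and [34, 13]
    Split: [6, 18] -> [6] and [18]
    Merge: [6] + [18] -> [6, 18]
    Split: [34, 13] -> [34] and [13]
    Merge: [34] + [13] -> [13, 34]
  Merge: [6, 18] + [13, 34] -> [6, 13, 18, 34]
Merge: [12, 25, 25, 31] + [6, 13, 18, 34] -> [6, 12, 13, 18, 25, 25, 31, 34]

Final sorted array: [6, 12, 13, 18, 25, 25, 31, 34]

The merge sort proceeds by recursively splitting the array and merging sorted halves.
After all merges, the sorted array is [6, 12, 13, 18, 25, 25, 31, 34].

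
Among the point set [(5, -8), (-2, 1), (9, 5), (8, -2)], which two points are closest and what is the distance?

Computing all pairwise distances among 4 points:

d((5, -8), (-2, 1)) = 11.4018
d((5, -8), (9, 5)) = 13.6015
d((5, -8), (8, -2)) = 6.7082 <-- minimum
d((-2, 1), (9, 5)) = 11.7047
d((-2, 1), (8, -2)) = 10.4403
d((9, 5), (8, -2)) = 7.0711

Closest pair: (5, -8) and (8, -2) with distance 6.7082

The closest pair is (5, -8) and (8, -2) with Euclidean distance 6.7082. For 4 points, brute-force pairwise comparison is shown above. For large n, the divide-and-conquer algorithm (sort by x, recurse on halves, check the dividing strip) achieves O(n log n).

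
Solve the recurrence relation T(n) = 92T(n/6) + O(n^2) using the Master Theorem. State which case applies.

Master Theorem for T(n) = 92T(n/6) + O(n^2):

a = 92, b = 6, c = 2
log_b(a) = log_6(92) = 2.5237

Case 1: c = 2 < log_6(92) = 2.5237
T(n) = O(n^(log_6 92))

For T(n) = 92T(n/6) + O(n^2): log_6(92) = 2.5237. This is Case 1 of the Master Theorem (c < log_b(a), work dominated by leaves), giving O(n^(log_6 92)).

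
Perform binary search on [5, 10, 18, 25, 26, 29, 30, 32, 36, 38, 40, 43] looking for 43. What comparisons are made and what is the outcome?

Binary search for 43 in [5, 10, 18, 25, 26, 29, 30, 32, 36, 38, 40, 43]:

lo=0, hi=11, mid=5, arr[mid]=29 -> 29 < 43, search right half
lo=6, hi=11, mid=8, arr[mid]=36 -> 36 < 43, search right half
lo=9, hi=11, mid=10, arr[mid]=40 -> 40 < 43, search right half
lo=11, hi=11, mid=11, arr[mid]=43 -> Found target at index 11!

Binary search finds 43 at index 11 after 4 comparisons. The search repeatedly halves the search space by comparing with the middle element.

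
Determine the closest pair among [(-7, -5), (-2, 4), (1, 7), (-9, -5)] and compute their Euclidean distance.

Computing all pairwise distances among 4 points:

d((-7, -5), (-2, 4)) = 10.2956
d((-7, -5), (1, 7)) = 14.4222
d((-7, -5), (-9, -5)) = 2.0 <-- minimum
d((-2, 4), (1, 7)) = 4.2426
d((-2, 4), (-9, -5)) = 11.4018
d((1, 7), (-9, -5)) = 15.6205

Closest pair: (-7, -5) and (-9, -5) with distance 2.0

The closest pair is (-7, -5) and (-9, -5) with Euclidean distance 2.0. For 4 points, brute-force pairwise comparison is shown above. For large n, the divide-and-conquer algorithm (sort by x, recurse on halves, check the dividing strip) achieves O(n log n).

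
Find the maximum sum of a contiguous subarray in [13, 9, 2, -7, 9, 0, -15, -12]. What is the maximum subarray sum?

Using Kadane's algorithm on [13, 9, 2, -7, 9, 0, -15, -12]:

Scanning through the array:
Position 1 (value 9): max_ending_here = 22, max_so_far = 22
Position 2 (value 2): max_ending_here = 24, max_so_far = 24
Position 3 (value -7): max_ending_here = 17, max_so_far = 24
Position 4 (value 9): max_ending_here = 26, max_so_far = 26
Position 5 (value 0): max_ending_here = 26, max_so_far = 26
Position 6 (value -15): max_ending_here = 11, max_so_far = 26
Position 7 (value -12): max_ending_here = -1, max_so_far = 26

Maximum subarray: [13, 9, 2, -7, 9]
Maximum sum: 26

The maximum subarray is [13, 9, 2, -7, 9] with sum 26. This subarray runs from index 0 to index 4.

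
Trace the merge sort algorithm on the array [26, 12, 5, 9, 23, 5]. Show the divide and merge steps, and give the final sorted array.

Merge sort trace:

Split: [26, 12, 5, 9, 23, 5] -> [26, 12, 5] and [9, 23, 5]
  Split: [26, 12, 5] -> [26] and [12, 5]
    Split: [12, 5] -> [12] and [5]
    Merge: [12] + [5] -> [5, 12]
  Merge: [26] + [5, 12] -> [5, 12, 26]
  Split: [9, 23, 5] -> [9] and [23, 5]
    Split: [23, 5] -> [23] and [5]
    Merge: [23] + [5] -> [5, 23]
  Merge: [9] + [5, 23] -> [5, 9, 23]
Merge: [5, 12, 26] + [5, 9, 23] -> [5, 5, 9, 12, 23, 26]

Final sorted array: [5, 5, 9, 12, 23, 26]

The merge sort proceeds by recursively splitting the array and merging sorted halves.
After all merges, the sorted array is [5, 5, 9, 12, 23, 26].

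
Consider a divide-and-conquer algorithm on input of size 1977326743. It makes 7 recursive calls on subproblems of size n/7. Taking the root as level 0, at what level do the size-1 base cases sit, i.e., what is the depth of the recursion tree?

For divide and conquer with division factor 7:

Problem sizes at each level:
Level 0: 1977326743
Level 1: 282475249
Level 2: 40353607
Level 3: 5764801
Level 4: 823543
Level 5: 117649
Level 6: 16807
Level 7: 2401
Level 8: 343
Level 9: 49
Level 10: 7
Level 11: 1

The root is level 0 and the size-1 base case is level 11 (the tree spans levels 0 through 11, i.e. 12 levels counting the root), so the depth is the number of divisions: log_7(1977326743) = 11

The recursion tree depth is log_7(1977326743) = 11. At each level, the problem size is divided by 7, so it takes 11 divisions to reduce to a base case of size 1. The algorithm makes 7 recursive calls at each level.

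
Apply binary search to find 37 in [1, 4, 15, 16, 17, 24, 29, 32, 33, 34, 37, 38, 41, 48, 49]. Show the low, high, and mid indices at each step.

Binary search for 37 in [1, 4, 15, 16, 17, 24, 29, 32, 33, 34, 37, 38, 41, 48, 49]:

lo=0, hi=14, mid=7, arr[mid]=32 -> 32 < 37, search right half
lo=8, hi=14, mid=11, arr[mid]=38 -> 38 > 37, search left half
lo=8, hi=10, mid=9, arr[mid]=34 -> 34 < 37, search right half
lo=10, hi=10, mid=10, arr[mid]=37 -> Found target at index 10!

Binary search finds 37 at index 10 after 4 comparisons. The search repeatedly halves the search space by comparing with the middle element.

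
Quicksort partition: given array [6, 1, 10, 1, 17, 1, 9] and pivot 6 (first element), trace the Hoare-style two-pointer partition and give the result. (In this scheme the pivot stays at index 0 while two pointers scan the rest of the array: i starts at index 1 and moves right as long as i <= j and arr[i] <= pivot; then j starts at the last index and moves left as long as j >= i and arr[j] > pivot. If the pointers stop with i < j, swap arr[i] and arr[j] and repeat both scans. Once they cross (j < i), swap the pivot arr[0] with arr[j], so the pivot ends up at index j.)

Hoare-style two-pointer partition with pivot = 6:

Initial array: [6, 1, 10, 1, 17, 1, 9]

Pointers start at i = 1, j = 6.
i stops at index 2 (arr[2]=10 > 6), j stops at index 5 (arr[5]=1 <= 6): swap arr[2] and arr[5], array becomes [6, 1, 1, 1, 17, 10, 9]
i ends at 4, j ends at 3: the pointers have crossed (j < i), so scanning stops.

Swap pivot arr[0] with arr[3] to place pivot at position 3: [1, 1, 1, 6, 17, 10, 9]
Pivot position: 3

After partitioning with pivot 6, the array becomes [1, 1, 1, 6, 17, 10, 9]. The pivot is placed at index 3. All elements to the left of the pivot are <= 6, and all elements to the right are > 6.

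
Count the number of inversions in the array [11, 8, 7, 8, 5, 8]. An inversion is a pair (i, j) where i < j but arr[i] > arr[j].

Finding inversions in [11, 8, 7, 8, 5, 8]:

(0, 1): arr[0]=11 > arr[1]=8
(0, 2): arr[0]=11 > arr[2]=7
(0, 3): arr[0]=11 > arr[3]=8
(0, 4): arr[0]=11 > arr[4]=5
(0, 5): arr[0]=11 > arr[5]=8
(1, 2): arr[1]=8 > arr[2]=7
(1, 4): arr[1]=8 > arr[4]=5
(2, 4): arr[2]=7 > arr[4]=5
(3, 4): arr[3]=8 > arr[4]=5

Total inversions: 9

The array has 9 inversion(s): (0,1), (0,2), (0,3), (0,4), (0,5), (1,2), (1,4), (2,4), (3,4). Each pair (i,j) satisfies i < j and arr[i] > arr[j].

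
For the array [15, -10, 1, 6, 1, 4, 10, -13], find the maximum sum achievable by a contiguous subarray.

Using Kadane's algorithm on [15, -10, 1, 6, 1, 4, 10, -13]:

Scanning through the array:
Position 1 (value -10): max_ending_here = 5, max_so_far = 15
Position 2 (value 1): max_ending_here = 6, max_so_far = 15
Position 3 (value 6): max_ending_here = 12, max_so_far = 15
Position 4 (value 1): max_ending_here = 13, max_so_far = 15
Position 5 (value 4): max_ending_here = 17, max_so_far = 17
Position 6 (value 10): max_ending_here = 27, max_so_far = 27
Position 7 (value -13): max_ending_here = 14, max_so_far = 27

Maximum subarray: [15, -10, 1, 6, 1, 4, 10]
Maximum sum: 27

The maximum subarray is [15, -10, 1, 6, 1, 4, 10] with sum 27. This subarray runs from index 0 to index 6.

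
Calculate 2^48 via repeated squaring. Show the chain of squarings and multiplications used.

Computing 2^48 by squaring (build up from 2^1; each line after the first costs one multiplication):

2^1 = 2
2^2 = (2^1)^2 = 2^2 = 4
2^3 = 2 * 2^2 = 2 * 4 = 8
2^6 = (2^3)^2 = 8^2 = 64
2^12 = (2^6)^2 = 64^2 = 4096
2^24 = (2^12)^2 = 4096^2 = 16777216
2^48 = (2^24)^2 = 16777216^2 = 281474976710656

Result: 281474976710656
Multiplications needed: 6 (6 lines after 2^1)

2^48 = 281474976710656. Using exponentiation by squaring, this requires 6 multiplications. The key idea: if the exponent is even, square the half-power; if odd, multiply by the base once.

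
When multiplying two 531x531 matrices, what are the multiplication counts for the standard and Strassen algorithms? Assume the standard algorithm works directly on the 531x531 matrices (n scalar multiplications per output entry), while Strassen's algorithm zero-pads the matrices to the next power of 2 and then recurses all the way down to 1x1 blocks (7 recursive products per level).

Matrix multiplication for 531x531 matrices:

Strassen's algorithm requires power-of-2 dimensions. Pad 531x531 to 1024x1024 (next power of 2).

Standard algorithm: 531^3 = 149721291 multiplications
Strassen's algorithm: 7^(log2(1024)) = 7^10 = 282475249 multiplications
Difference: 149721291 - 282475249 = -132753958 (Strassen uses MORE here due to padding overhead — for small or just-over-power-of-2 n, padding can outweigh the per-level savings)

Standard: 149721291 multiplications (531^3). Strassen: 282475249 multiplications (7^10, after padding to 1024x1024). Strassen reduces 8 recursive multiplications to 7 at each level.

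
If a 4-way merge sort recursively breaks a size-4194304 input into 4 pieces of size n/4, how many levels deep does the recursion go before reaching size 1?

For divide and conquer with division factor 4:

Problem sizes at each level:
Level 0: 4194304
Level 1: 1048576
Level 2: 262144
Level 3: 65536
Level 4: 16384
Level 5: 4096
Level 6: 1024
Level 7: 256
Level 8: 64
Level 9: 16
Level 10: 4
Level 11: 1

The root is level 0 and the size-1 base case is level 11 (the tree spans levels 0 through 11, i.e. 12 levels counting the root), so the depth is the number of divisions: log_4(4194304) = 11

The recursion tree depth is log_4(4194304) = 11. At each level, the problem size is divided by 4, so it takes 11 divisions to reduce to a base case of size 1. The algorithm makes 4 recursive calls at each level.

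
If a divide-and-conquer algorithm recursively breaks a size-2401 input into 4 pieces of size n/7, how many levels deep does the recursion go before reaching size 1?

For divide and conquer with division factor 7:

Problem sizes at each level:
Level 0: 2401
Level 1: 343
Level 2: 49
Level 3: 7
Level 4: 1

The root is level 0 and the size-1 base case is level 4 (the tree spans levels 0 through 4, i.e. 5 levels counting the root), so the depth is the number of divisions: log_7(2401) = 4

The recursion tree depth is log_7(2401) = 4. At each level, the problem size is divided by 7, so it takes 4 divisions to reduce to a base case of size 1. The algorithm makes 4 recursive calls at each level.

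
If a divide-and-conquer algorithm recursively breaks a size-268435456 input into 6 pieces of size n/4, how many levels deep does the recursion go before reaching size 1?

For divide and conquer with division factor 4:

Problem sizes at each level:
Level 0: 268435456
Level 1: 67108864
Level 2: 16777216
Level 3: 4194304
Level 4: 1048576
Level 5: 262144
Level 6: 65536
Level 7: 16384
Level 8: 4096
Level 9: 1024
Level 10: 256
Level 11: 64
Level 12: 16
Level 13: 4
Level 14: 1

The root is level 0 and the size-1 base case is level 14 (the tree spans levels 0 through 14, i.e. 15 levels counting the root), so the depth is the number of divisions: log_4(268435456) = 14

The recursion tree depth is log_4(268435456) = 14. At each level, the problem size is divided by 4, so it takes 14 divisions to reduce to a base case of size 1. The algorithm makes 6 recursive calls at each level.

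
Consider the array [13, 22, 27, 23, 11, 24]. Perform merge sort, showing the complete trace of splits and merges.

Merge sort trace:

Split: [13, 22, 27, 23, 11, 24] -> [13, 22, 27] and [23, 11, 24]
  Split: [13, 22, 27] -> [13] and [22, 27]
    Split: [22, 27] -> [22] and [27]
    Merge: [22] + [27] -> [22, 27]
  Merge: [13] + [22, 27] -> [13, 22, 27]
  Split: [23, 11, 24] -> [23] and [11, 24]
    Split: [11, 24] -> [11] and [24]
    Merge: [11] + [24] -> [11, 24]
  Merge: [23] + [11, 24] -> [11, 23, 24]
Merge: [13, 22, 27] + [11, 23, 24] -> [11, 13, 22, 23, 24, 27]

Final sorted array: [11, 13, 22, 23, 24, 27]

The merge sort proceeds by recursively splitting the array and merging sorted halves.
After all merges, the sorted array is [11, 13, 22, 23, 24, 27].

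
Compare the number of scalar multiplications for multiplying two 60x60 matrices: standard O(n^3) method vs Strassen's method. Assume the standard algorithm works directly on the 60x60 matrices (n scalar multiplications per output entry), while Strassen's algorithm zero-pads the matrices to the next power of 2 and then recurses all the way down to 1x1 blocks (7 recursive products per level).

Matrix multiplication for 60x60 matrices:

Strassen's algorithm requires power-of-2 dimensions. Pad 60x60 to 64x64 (next power of 2).

Standard algorithm: 60^3 = 216000 multiplications
Strassen's algorithm: 7^(log2(64)) = 7^6 = 117649 multiplications
Savings: 216000 - 117649 = 98351 multiplications

Standard: 216000 multiplications (60^3). Strassen: 117649 multiplications (7^6, after padding to 64x64). Strassen reduces 8 recursive multiplications to 7 at each level.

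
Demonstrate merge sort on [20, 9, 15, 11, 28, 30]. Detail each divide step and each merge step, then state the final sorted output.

Merge sort trace:

Split: [20, 9, 15, 11, 28, 30] -> [20, 9, 15] and [11, 28, 30]
  Split: [20, 9, 15] -> [20] and [9, 15]
    Split: [9, 15] -> [9] and [15]
    Merge: [9] + [15] -> [9, 15]
  Merge: [20] + [9, 15] -> [9, 15, 20]
  Split: [11, 28, 30] -> [11] and [28, 30]
    Split: [28, 30] -> [28] and [30]
    Merge: [28] + [30] -> [28, 30]
  Merge: [11] + [28, 30] -> [11, 28, 30]
Merge: [9, 15, 20] + [11, 28, 30] -> [9, 11, 15, 20, 28, 30]

Final sorted array: [9, 11, 15, 20, 28, 30]

The merge sort proceeds by recursively splitting the array and merging sorted halves.
After all merges, the sorted array is [9, 11, 15, 20, 28, 30].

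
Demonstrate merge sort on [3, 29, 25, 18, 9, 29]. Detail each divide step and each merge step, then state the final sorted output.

Merge sort trace:

Split: [3, 29, 25, 18, 9, 29] -> [3, 29, 25] and [18, 9, 29]
  Split: [3, 29, 25] -> [3] and [29, 25]
    Split: [29, 25] -> [29] and [25]
    Merge: [29] + [25] -> [25, 29]
  Merge: [3] + [25, 29] -> [3, 25, 29]
  Split: [18, 9, 29] -> [18] and [9, 29]
    Split: [9, 29] -> [9] and [29]
    Merge: [9] + [29] -> [9, 29]
  Merge: [18] + [9, 29] -> [9, 18, 29]
Merge: [3, 25, 29] + [9, 18, 29] -> [3, 9, 18, 25, 29, 29]

Final sorted array: [3, 9, 18, 25, 29, 29]

The merge sort proceeds by recursively splitting the array and merging sorted halves.
After all merges, the sorted array is [3, 9, 18, 25, 29, 29].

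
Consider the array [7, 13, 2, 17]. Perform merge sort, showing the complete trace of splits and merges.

Merge sort trace:

Split: [7, 13, 2, 17] -> [7, 13] and [2, 17]
  Split: [7, 13] -> [7] and [13]
  Merge: [7] + [13] -> [7, 13]
  Split: [2, 17] -> [2] and [17]
  Merge: [2] + [17] -> [2, 17]
Merge: [7, 13] + [2, 17] -> [2, 7, 13, 17]

Final sorted array: [2, 7, 13, 17]

The merge sort proceeds by recursively splitting the array and merging sorted halves.
After all merges, the sorted array is [2, 7, 13, 17].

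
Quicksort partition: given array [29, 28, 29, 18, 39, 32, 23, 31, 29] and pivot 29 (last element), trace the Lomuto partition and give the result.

Lomuto partition with pivot = 29:

Initial array: [29, 28, 29, 18, 39, 32, 23, 31, 29]

arr[0]=29 <= 29: swap with position 0, array becomes [29, 28, 29, 18, 39, 32, 23, 31, 29]
arr[1]=28 <= 29: swap with position 1, array becomes [29, 28, 29, 18, 39, 32, 23, 31, 29]
arr[2]=29 <= 29: swap with position 2, array becomes [29, 28, 29, 18, 39, 32, 23, 31, 29]
arr[3]=18 <= 29: swap with position 3, array becomes [29, 28, 29, 18, 39, 32, 23, 31, 29]
arr[4]=39 > 29: no swap
arr[5]=32 > 29: no swap
arr[6]=23 <= 29: swap with position 4, array becomes [29, 28, 29, 18, 23, 32, 39, 31, 29]
arr[7]=31 > 29: no swap

Place pivot at position 5: [29, 28, 29, 18, 23, 29, 39, 31, 32]
Pivot position: 5

After partitioning with pivot 29, the array becomes [29, 28, 29, 18, 23, 29, 39, 31, 32]. The pivot is placed at index 5. All elements to the left of the pivot are <= 29, and all elements to the right are > 29.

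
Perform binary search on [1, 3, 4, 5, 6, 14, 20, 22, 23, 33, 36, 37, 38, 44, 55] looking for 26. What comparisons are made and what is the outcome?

Binary search for 26 in [1, 3, 4, 5, 6, 14, 20, 22, 23, 33, 36, 37, 38, 44, 55]:

lo=0, hi=14, mid=7, arr[mid]=22 -> 22 < 26, search right half
lo=8, hi=14, mid=11, arr[mid]=37 -> 37 > 26, search left half
lo=8, hi=10, mid=9, arr[mid]=33 -> 33 > 26, search left half
lo=8, hi=8, mid=8, arr[mid]=23 -> 23 < 26, search right half
lo=9 > hi=8, target 26 not found

Binary search determines that 26 is not in the array after 4 comparisons. The search space was exhausted without finding the target.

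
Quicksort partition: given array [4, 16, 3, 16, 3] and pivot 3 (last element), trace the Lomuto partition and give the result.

Lomuto partition with pivot = 3:

Initial array: [4, 16, 3, 16, 3]

arr[0]=4 > 3: no swap
arr[1]=16 > 3: no swap
arr[2]=3 <= 3: swap with position 0, array becomes [3, 16, 4, 16, 3]
arr[3]=16 > 3: no swap

Place pivot at position 1: [3, 3, 4, 16, 16]
Pivot position: 1

After partitioning with pivot 3, the array becomes [3, 3, 4, 16, 16]. The pivot is placed at index 1. All elements to the left of the pivot are <= 3, and all elements to the right are > 3.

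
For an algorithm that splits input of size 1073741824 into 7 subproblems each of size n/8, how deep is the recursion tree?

For divide and conquer with division factor 8:

Problem sizes at each level:
Level 0: 1073741824
Level 1: 134217728
Level 2: 16777216
Level 3: 2097152
Level 4: 262144
Level 5: 32768
Level 6: 4096
Level 7: 512
Level 8: 64
Level 9: 8
Level 10: 1

The root is level 0 and the size-1 base case is level 10 (the tree spans levels 0 through 10, i.e. 11 levels counting the root), so the depth is the number of divisions: log_8(1073741824) = 10

The recursion tree depth is log_8(1073741824) = 10. At each level, the problem size is divided by 8, so it takes 10 divisions to reduce to a base case of size 1. The algorithm makes 7 recursive calls at each level.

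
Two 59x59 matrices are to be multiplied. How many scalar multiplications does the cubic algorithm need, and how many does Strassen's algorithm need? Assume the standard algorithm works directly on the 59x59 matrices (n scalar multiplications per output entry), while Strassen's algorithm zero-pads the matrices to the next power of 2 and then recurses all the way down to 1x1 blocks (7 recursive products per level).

Matrix multiplication for 59x59 matrices:

Strassen's algorithm requires power-of-2 dimensions. Pad 59x59 to 64x64 (next power of 2).

Standard algorithm: 59^3 = 205379 multiplications
Strassen's algorithm: 7^(log2(64)) = 7^6 = 117649 multiplications
Savings: 205379 - 117649 = 87730 multiplications

Standard: 205379 multiplications (59^3). Strassen: 117649 multiplications (7^6, after padding to 64x64). Strassen reduces 8 recursive multiplications to 7 at each level.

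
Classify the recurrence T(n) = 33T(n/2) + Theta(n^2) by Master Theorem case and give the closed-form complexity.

Master Theorem for T(n) = 33T(n/2) + O(n^2):

a = 33, b = 2, c = 2
log_b(a) = log_2(33) = 5.0444

Case 1: c = 2 < log_2(33) = 5.0444
T(n) = O(n^(log_2 33))

For T(n) = 33T(n/2) + O(n^2): log_2(33) = 5.0444. This is Case 1 of the Master Theorem (c < log_b(a), work dominated by leaves), giving O(n^(log_2 33)).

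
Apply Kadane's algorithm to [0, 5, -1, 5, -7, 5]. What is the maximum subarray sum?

Using Kadane's algorithm on [0, 5, -1, 5, -7, 5]:

Scanning through the array:
Position 1 (value 5): max_ending_here = 5, max_so_far = 5
Position 2 (value -1): max_ending_here = 4, max_so_far = 5
Position 3 (value 5): max_ending_here = 9, max_so_far = 9
Position 4 (value -7): max_ending_here = 2, max_so_far = 9
Position 5 (value 5): max_ending_here = 7, max_so_far = 9

Maximum subarray: [0, 5, -1, 5]
Maximum sum: 9

The maximum subarray is [0, 5, -1, 5] with sum 9. This subarray runs from index 0 to index 3.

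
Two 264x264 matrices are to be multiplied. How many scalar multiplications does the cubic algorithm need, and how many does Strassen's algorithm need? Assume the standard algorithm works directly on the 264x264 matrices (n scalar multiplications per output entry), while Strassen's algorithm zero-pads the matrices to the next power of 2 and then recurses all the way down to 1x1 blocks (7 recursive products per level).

Matrix multiplication for 264x264 matrices:

Strassen's algorithm requires power-of-2 dimensions. Pad 264x264 to 512x512 (next power of 2).

Standard algorithm: 264^3 = 18399744 multiplications
Strassen's algorithm: 7^(log2(512)) = 7^9 = 40353607 multiplications
Difference: 18399744 - 40353607 = -21953863 (Strassen uses MORE here due to padding overhead — for small or just-over-power-of-2 n, padding can outweigh the per-level savings)

Standard: 18399744 multiplications (264^3). Strassen: 40353607 multiplications (7^9, after padding to 512x512). Strassen reduces 8 recursive multiplications to 7 at each level.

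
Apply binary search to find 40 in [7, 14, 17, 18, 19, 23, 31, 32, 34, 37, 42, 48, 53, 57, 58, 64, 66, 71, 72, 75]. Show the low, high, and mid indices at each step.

Binary search for 40 in [7, 14, 17, 18, 19, 23, 31, 32, 34, 37, 42, 48, 53, 57, 58, 64, 66, 71, 72, 75]:

lo=0, hi=19, mid=9, arr[mid]=37 -> 37 < 40, search right half
lo=10, hi=19, mid=14, arr[mid]=58 -> 58 > 40, search left half
lo=10, hi=13, mid=11, arr[mid]=48 -> 48 > 40, search left half
lo=10, hi=10, mid=10, arr[mid]=42 -> 42 > 40, search left half
lo=10 > hi=9, target 40 not found

Binary search determines that 40 is not in the array after 4 comparisons. The search space was exhausted without finding the target.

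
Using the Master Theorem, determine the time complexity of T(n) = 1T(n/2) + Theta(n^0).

Master Theorem for T(n) = 1T(n/2) + O(n^0):

a = 1, b = 2, c = 0
log_b(a) = log_2(1) = 0.0000

Case 2: c = 0 = log_2(1) = 0.0000
T(n) = O(n^0 log n) = O(log n)

For T(n) = 1T(n/2) + O(n^0): log_2(1) = 0.0000. This is Case 2 of the Master Theorem (c = log_b(a), equal work at all levels), giving O(log n).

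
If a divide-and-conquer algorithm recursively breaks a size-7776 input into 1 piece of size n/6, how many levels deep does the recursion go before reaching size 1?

For divide and conquer with division factor 6:

Problem sizes at each level:
Level 0: 7776
Level 1: 1296
Level 2: 216
Level 3: 36
Level 4: 6
Level 5: 1

The root is level 0 and the size-1 base case is level 5 (the tree spans levels 0 through 5, i.e. 6 levels counting the root), so the depth is the number of divisions: log_6(7776) = 5

The recursion tree depth is log_6(7776) = 5. At each level, the problem size is divided by 6, so it takes 5 divisions to reduce to a base case of size 1. The algorithm makes 1 recursive call at each level.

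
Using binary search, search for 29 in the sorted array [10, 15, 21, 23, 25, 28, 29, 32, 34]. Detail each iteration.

Binary search for 29 in [10, 15, 21, 23, 25, 28, 29, 32, 34]:

lo=0, hi=8, mid=4, arr[mid]=25 -> 25 < 29, search right half
lo=5, hi=8, mid=6, arr[mid]=29 -> Found target at index 6!

Binary search finds 29 at index 6 after 2 comparisons. The search repeatedly halves the search space by comparing with the middle element.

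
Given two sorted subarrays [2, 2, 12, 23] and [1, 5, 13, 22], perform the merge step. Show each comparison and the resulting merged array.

Merging process:

Compare 2 vs 1: take 1 from right. Merged: [1]
Compare 2 vs 5: take 2 from left. Merged: [1, 2]
Compare 2 vs 5: take 2 from left. Merged: [1, 2, 2]
Compare 12 vs 5: take 5 from right. Merged: [1, 2, 2, 5]
Compare 12 vs 13: take 12 from left. Merged: [1, 2, 2, 5, 12]
Compare 23 vs 13: take 13 from right. Merged: [1, 2, 2, 5, 12, 13]
Compare 23 vs 22: take 22 from right. Merged: [1, 2, 2, 5, 12, 13, 22]
Append remaining from left: [23]. Merged: [1, 2, 2, 5, 12, 13, 22, 23]

Final merged array: [1, 2, 2, 5, 12, 13, 22, 23]
Total comparisons: 7

The merged array is [1, 2, 2, 5, 12, 13, 22, 23], requiring 7 comparisons. The merge step runs in O(n) time where n is the total number of elements.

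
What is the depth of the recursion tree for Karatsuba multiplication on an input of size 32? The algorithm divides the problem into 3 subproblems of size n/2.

For divide and conquer with division factor 2:

Problem sizes at each level:
Level 0: 32
Level 1: 16
Level 2: 8
Level 3: 4
Level 4: 2
Level 5: 1

The root is level 0 and the size-1 base case is level 5 (the tree spans levels 0 through 5, i.e. 6 levels counting the root), so the depth is the number of divisions: log_2(32) = 5

The recursion tree depth is log_2(32) = 5. At each level, the problem size is divided by 2, so it takes 5 divisions to reduce to a base case of size 1. The algorithm makes 3 recursive calls at each level.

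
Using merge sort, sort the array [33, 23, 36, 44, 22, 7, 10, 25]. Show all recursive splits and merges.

Merge sort trace:

Split: [33, 23, 36, 44, 22, 7, 10, 25] -> [33, 23, 36, 44] and [22, 7, 10, 25]
  Split: [33, 23, 36, 44] -> [33, 23] and [36, 44]
    Split: [33, 23] -> [33] and [23]
    Merge: [33] + [23] -> [23, 33]
    Split: [36, 44] -> [36] and [44]
    Merge: [36] + [44] -> [36, 44]
  Merge: [23, 33] + [36, 44] -> [23, 33, 36, 44]
  Split: [22, 7, 10, 25] -> [22, 7] and [10, 25]
    Split: [22, 7] -> [22] and [7]
    Merge: [22] + [7] -> [7, 22]
    Split: [10, 25] -> [10] and [25]
    Merge: [10] + [25] -> [10, 25]
  Merge: [7, 22] + [10, 25] -> [7, 10, 22, 25]
Merge: [23, 33, 36, 44] + [7, 10, 22, 25] -> [7, 10, 22, 23, 25, 33, 36, 44]

Final sorted array: [7, 10, 22, 23, 25, 33, 36, 44]

The merge sort proceeds by recursively splitting the array and merging sorted halves.
After all merges, the sorted array is [7, 10, 22, 23, 25, 33, 36, 44].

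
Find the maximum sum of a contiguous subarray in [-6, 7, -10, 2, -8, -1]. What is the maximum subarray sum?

Using Kadane's algorithm on [-6, 7, -10, 2, -8, -1]:

Scanning through the array:
Position 1 (value 7): max_ending_here = 7, max_so_far = 7
Position 2 (value -10): max_ending_here = -3, max_so_far = 7
Position 3 (value 2): max_ending_here = 2, max_so_far = 7
Position 4 (value -8): max_ending_here = -6, max_so_far = 7
Position 5 (value -1): max_ending_here = -1, max_so_far = 7

Maximum subarray: [7]
Maximum sum: 7

The maximum subarray is [7] with sum 7. This subarray runs from index 1 to index 1.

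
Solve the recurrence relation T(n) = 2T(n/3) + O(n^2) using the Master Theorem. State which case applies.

Master Theorem for T(n) = 2T(n/3) + O(n^2):

a = 2, b = 3, c = 2
log_b(a) = log_3(2) = 0.6309

Case 3: c = 2 > log_3(2) = 0.6309
T(n) = O(n^2) = O(n^2)

For T(n) = 2T(n/3) + O(n^2): log_3(2) = 0.6309. This is Case 3 of the Master Theorem (c > log_b(a), work dominated by root), giving O(n^2).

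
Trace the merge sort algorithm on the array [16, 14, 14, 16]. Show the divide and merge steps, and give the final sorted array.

Merge sort trace:

Split: [16, 14, 14, 16] -> [16, 14] and [14, 16]
  Split: [16, 14] -> [16] and [14]
  Merge: [16] + [14] -> [14, 16]
  Split: [14, 16] -> [14] and [16]
  Merge: [14] + [16] -> [14, 16]
Merge: [14, 16] + [14, 16] -> [14, 14, 16, 16]

Final sorted array: [14, 14, 16, 16]

The merge sort proceeds by recursively splitting the array and merging sorted halves.
After all merges, the sorted array is [14, 14, 16, 16].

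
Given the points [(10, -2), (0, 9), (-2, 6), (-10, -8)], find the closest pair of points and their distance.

Computing all pairwise distances among 4 points:

d((10, -2), (0, 9)) = 14.8661
d((10, -2), (-2, 6)) = 14.4222
d((10, -2), (-10, -8)) = 20.8806
d((0, 9), (-2, 6)) = 3.6056 <-- minimum
d((0, 9), (-10, -8)) = 19.7231
d((-2, 6), (-10, -8)) = 16.1245

Closest pair: (0, 9) and (-2, 6) with distance 3.6056

The closest pair is (0, 9) and (-2, 6) with Euclidean distance 3.6056. For 4 points, brute-force pairwise comparison is shown above. For large n, the divide-and-conquer algorithm (sort by x, recurse on halves, check the dividing strip) achieves O(n log n).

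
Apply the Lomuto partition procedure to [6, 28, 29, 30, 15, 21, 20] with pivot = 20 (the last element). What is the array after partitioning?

Lomuto partition with pivot = 20:

Initial array: [6, 28, 29, 30, 15, 21, 20]

arr[0]=6 <= 20: swap with position 0, array becomes [6, 28, 29, 30, 15, 21, 20]
arr[1]=28 > 20: no swap
arr[2]=29 > 20: no swap
arr[3]=30 > 20: no swap
arr[4]=15 <= 20: swap with position 1, array becomes [6, 15, 29, 30, 28, 21, 20]
arr[5]=21 > 20: no swap

Place pivot at position 2: [6, 15, 20, 30, 28, 21, 29]
Pivot position: 2

After partitioning with pivot 20, the array becomes [6, 15, 20, 30, 28, 21, 29]. The pivot is placed at index 2. All elements to the left of the pivot are <= 20, and all elements to the right are > 20.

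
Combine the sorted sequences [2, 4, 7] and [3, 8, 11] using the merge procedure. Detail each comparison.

Merging process:

Compare 2 vs 3: take 2 from left. Merged: [2]
Compare 4 vs 3: take 3 from right. Merged: [2, 3]
Compare 4 vs 8: take 4 from left. Merged: [2, 3, 4]
Compare 7 vs 8: take 7 from left. Merged: [2, 3, 4, 7]
Append remaining from right: [8, 11]. Merged: [2, 3, 4, 7, 8, 11]

Final merged array: [2, 3, 4, 7, 8, 11]
Total comparisons: 4

The merged array is [2, 3, 4, 7, 8, 11], requiring 4 comparisons. The merge step runs in O(n) time where n is the total number of elements.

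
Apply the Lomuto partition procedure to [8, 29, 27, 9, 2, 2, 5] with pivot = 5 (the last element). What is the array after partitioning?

Lomuto partition with pivot = 5:

Initial array: [8, 29, 27, 9, 2, 2, 5]

arr[0]=8 > 5: no swap
arr[1]=29 > 5: no swap
arr[2]=27 > 5: no swap
arr[3]=9 > 5: no swap
arr[4]=2 <= 5: swap with position 0, array becomes [2, 29, 27, 9, 8, 2, 5]
arr[5]=2 <= 5: swap with position 1, array becomes [2, 2, 27, 9, 8, 29, 5]

Place pivot at position 2: [2, 2, 5, 9, 8, 29, 27]
Pivot position: 2

After partitioning with pivot 5, the array becomes [2, 2, 5, 9, 8, 29, 27]. The pivot is placed at index 2. All elements to the left of the pivot are <= 5, and all elements to the right are > 5.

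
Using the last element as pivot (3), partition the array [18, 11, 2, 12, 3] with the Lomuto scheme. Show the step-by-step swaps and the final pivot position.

Lomuto partition with pivot = 3:

Initial array: [18, 11, 2, 12, 3]

arr[0]=18 > 3: no swap
arr[1]=11 > 3: no swap
arr[2]=2 <= 3: swap with position 0, array becomes [2, 11, 18, 12, 3]
arr[3]=12 > 3: no swap

Place pivot at position 1: [2, 3, 18, 12, 11]
Pivot position: 1

After partitioning with pivot 3, the array becomes [2, 3, 18, 12, 11]. The pivot is placed at index 1. All elements to the left of the pivot are <= 3, and all elements to the right are > 3.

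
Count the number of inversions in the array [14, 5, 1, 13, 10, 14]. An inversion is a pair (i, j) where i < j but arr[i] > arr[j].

Finding inversions in [14, 5, 1, 13, 10, 14]:

(0, 1): arr[0]=14 > arr[1]=5
(0, 2): arr[0]=14 > arr[2]=1
(0, 3): arr[0]=14 > arr[3]=13
(0, 4): arr[0]=14 > arr[4]=10
(1, 2): arr[1]=5 > arr[2]=1
(3, 4): arr[3]=13 > arr[4]=10

Total inversions: 6

The array has 6 inversion(s): (0,1), (0,2), (0,3), (0,4), (1,2), (3,4). Each pair (i,j) satisfies i < j and arr[i] > arr[j].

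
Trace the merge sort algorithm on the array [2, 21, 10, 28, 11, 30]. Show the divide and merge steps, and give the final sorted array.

Merge sort trace:

Split: [2, 21, 10, 28, 11, 30] -> [2, 21, 10] and [28, 11, 30]
  Split: [2, 21, 10] -> [2] and [21, 10]
    Split: [21, 10] -> [21] and [10]
    Merge: [21] + [10] -> [10, 21]
  Merge: [2] + [10, 21] -> [2, 10, 21]
  Split: [28, 11, 30] -> [28] and [11, 30]
    Split: [11, 30] -> [11] and [30]
    Merge: [11] + [30] -> [11, 30]
  Merge: [28] + [11, 30] -> [11, 28, 30]
Merge: [2, 10, 21] + [11, 28, 30] -> [2, 10, 11, 21, 28, 30]

Final sorted array: [2, 10, 11, 21, 28, 30]

The merge sort proceeds by recursively splitting the array and merging sorted halves.
After all merges, the sorted array is [2, 10, 11, 21, 28, 30].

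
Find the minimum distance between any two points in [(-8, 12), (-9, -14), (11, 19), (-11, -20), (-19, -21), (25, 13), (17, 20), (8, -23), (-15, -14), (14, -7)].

Computing all pairwise distances among 10 points:

d((-8, 12), (-9, -14)) = 26.0192
d((-8, 12), (11, 19)) = 20.2485
d((-8, 12), (-11, -20)) = 32.1403
d((-8, 12), (-19, -21)) = 34.7851
d((-8, 12), (25, 13)) = 33.0151
d((-8, 12), (17, 20)) = 26.2488
d((-8, 12), (8, -23)) = 38.4838
d((-8, 12), (-15, -14)) = 26.9258
d((-8, 12), (14, -7)) = 29.0689
d((-9, -14), (11, 19)) = 38.5876
d((-9, -14), (-11, -20)) = 6.3246
d((-9, -14), (-19, -21)) = 12.2066
d((-9, -14), (25, 13)) = 43.4166
d((-9, -14), (17, 20)) = 42.8019
d((-9, -14), (8, -23)) = 19.2354
d((-9, -14), (-15, -14)) = 6.0 <-- minimum
d((-9, -14), (14, -7)) = 24.0416
d((11, 19), (-11, -20)) = 44.7772
d((11, 19), (-19, -21)) = 50.0
d((11, 19), (25, 13)) = 15.2315
d((11, 19), (17, 20)) = 6.0828
d((11, 19), (8, -23)) = 42.107
d((11, 19), (-15, -14)) = 42.0119
d((11, 19), (14, -7)) = 26.1725
d((-11, -20), (-19, -21)) = 8.0623
d((-11, -20), (25, 13)) = 48.8365
d((-11, -20), (17, 20)) = 48.8262
d((-11, -20), (8, -23)) = 19.2354
d((-11, -20), (-15, -14)) = 7.2111
d((-11, -20), (14, -7)) = 28.178
d((-19, -21), (25, 13)) = 55.6058
d((-19, -21), (17, 20)) = 54.5619
d((-19, -21), (8, -23)) = 27.074
d((-19, -21), (-15, -14)) = 8.0623
d((-19, -21), (14, -7)) = 35.8469
d((25, 13), (17, 20)) = 10.6301
d((25, 13), (8, -23)) = 39.8121
d((25, 13), (-15, -14)) = 48.2597
d((25, 13), (14, -7)) = 22.8254
d((17, 20), (8, -23)) = 43.9318
d((17, 20), (-15, -14)) = 46.6905
d((17, 20), (14, -7)) = 27.1662
d((8, -23), (-15, -14)) = 24.6982
d((8, -23), (14, -7)) = 17.088
d((-15, -14), (14, -7)) = 29.8329

Closest pair: (-9, -14) and (-15, -14) with distance 6.0

The closest pair is (-9, -14) and (-15, -14) with Euclidean distance 6.0. For 10 points, brute-force pairwise comparison is shown above. For large n, the divide-and-conquer algorithm (sort by x, recurse on halves, check the dividing strip) achieves O(n log n).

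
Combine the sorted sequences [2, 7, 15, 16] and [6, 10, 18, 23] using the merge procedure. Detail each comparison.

Merging process:

Compare 2 vs 6: take 2 from left. Merged: [2]
Compare 7 vs 6: take 6 from right. Merged: [2, 6]
Compare 7 vs 10: take 7 from left. Merged: [2, 6, 7]
Compare 15 vs 10: take 10 from right. Merged: [2, 6, 7, 10]
Compare 15 vs 18: take 15 from left. Merged: [2, 6, 7, 10, 15]
Compare 16 vs 18: take 16 from left. Merged: [2, 6, 7, 10, 15, 16]
Append remaining from right: [18, 23]. Merged: [2, 6, 7, 10, 15, 16, 18, 23]

Final merged array: [2, 6, 7, 10, 15, 16, 18, 23]
Total comparisons: 6

The merged array is [2, 6, 7, 10, 15, 16, 18, 23], requiring 6 comparisons. The merge step runs in O(n) time where n is the total number of elements.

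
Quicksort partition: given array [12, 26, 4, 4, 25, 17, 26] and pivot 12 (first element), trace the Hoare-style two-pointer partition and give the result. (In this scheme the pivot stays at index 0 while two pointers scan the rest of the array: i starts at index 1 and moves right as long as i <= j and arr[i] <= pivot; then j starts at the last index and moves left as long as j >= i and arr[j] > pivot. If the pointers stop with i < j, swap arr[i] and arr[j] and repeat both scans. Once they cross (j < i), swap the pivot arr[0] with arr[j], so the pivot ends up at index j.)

Hoare-style two-pointer partition with pivot = 12:

Initial array: [12, 26, 4, 4, 25, 17, 26]

Pointers start at i = 1, j = 6.
i stops at index 1 (arr[1]=26 > 12), j stops at index 3 (arr[3]=4 <= 12): swap arr[1] and arr[3], array becomes [12, 4, 4, 26, 25, 17, 26]
i ends at 3, j ends at 2: the pointers have crossed (j < i), so scanning stops.

Swap pivot arr[0] with arr[2] to place pivot at position 2: [4, 4, 12, 26, 25, 17, 26]
Pivot position: 2

After partitioning with pivot 12, the array becomes [4, 4, 12, 26, 25, 17, 26]. The pivot is placed at index 2. All elements to the left of the pivot are <= 12, and all elements to the right are > 12.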